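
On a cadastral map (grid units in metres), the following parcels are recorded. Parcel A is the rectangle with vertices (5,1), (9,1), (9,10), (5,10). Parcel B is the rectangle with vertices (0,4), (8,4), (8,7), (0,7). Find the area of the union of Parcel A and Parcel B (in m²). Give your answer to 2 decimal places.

By inclusion–exclusion:
Individual areas: |Parcel A| = 36, |Parcel B| = 24.
|Parcel A∩Parcel B|: x∈[5,8], y∈[4,7] → 3·3 = 9.
|Parcel A ∪ Parcel B| = 60 − 9 = 51.00.

51.00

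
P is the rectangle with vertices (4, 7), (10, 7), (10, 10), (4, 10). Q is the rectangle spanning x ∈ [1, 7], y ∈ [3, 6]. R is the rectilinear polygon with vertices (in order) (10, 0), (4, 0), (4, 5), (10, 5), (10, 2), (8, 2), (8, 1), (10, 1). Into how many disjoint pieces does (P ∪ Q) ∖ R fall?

2

(P ∪ Q) ∖ R splits into 2 disjoint pieces (area 18, area 12).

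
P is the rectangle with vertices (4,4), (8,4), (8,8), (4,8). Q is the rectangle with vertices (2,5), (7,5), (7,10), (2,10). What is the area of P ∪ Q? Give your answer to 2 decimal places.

32.00

By inclusion–exclusion:
Individual areas: |P| = 16, |Q| = 25.
|P∩Q|: x∈[4,7], y∈[5,8] → 3·3 = 9.
|P ∪ Q| = 41 − 9 = 32.00.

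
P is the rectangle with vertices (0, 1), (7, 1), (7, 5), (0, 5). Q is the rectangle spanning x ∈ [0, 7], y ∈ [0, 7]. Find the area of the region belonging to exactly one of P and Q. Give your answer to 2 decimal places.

|P∩Q|: x∈[0,7], y∈[1,5] → 7·4 = 28.
|P △ Q| = |P| + |Q| − 2·|P∩Q| = 28 + 49 − 56 = 21.00.

21.00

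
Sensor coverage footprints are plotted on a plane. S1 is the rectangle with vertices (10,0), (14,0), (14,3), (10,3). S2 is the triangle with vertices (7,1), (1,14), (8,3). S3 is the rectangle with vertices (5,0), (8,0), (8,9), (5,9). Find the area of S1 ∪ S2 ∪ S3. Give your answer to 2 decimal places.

43.76

By inclusion–exclusion:
Individual areas: |S1| = 12, |S2| = 12.5, |S3| = 27.
|S1∩S2| = 0.
|S1∩S3| = 0 (no overlap).
|S2∩S3| = 7.7381.
|S1∩S2∩S3| = 0.
|S1 ∪ S2 ∪ S3| = 51.5 − 7.7381 + 0 = 43.76.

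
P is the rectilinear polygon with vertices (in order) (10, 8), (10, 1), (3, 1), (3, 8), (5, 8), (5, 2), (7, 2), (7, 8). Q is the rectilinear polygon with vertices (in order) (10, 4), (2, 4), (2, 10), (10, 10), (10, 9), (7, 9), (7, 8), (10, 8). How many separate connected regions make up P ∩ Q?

P ∩ Q splits into 2 disjoint pieces (area 12, area 8).

2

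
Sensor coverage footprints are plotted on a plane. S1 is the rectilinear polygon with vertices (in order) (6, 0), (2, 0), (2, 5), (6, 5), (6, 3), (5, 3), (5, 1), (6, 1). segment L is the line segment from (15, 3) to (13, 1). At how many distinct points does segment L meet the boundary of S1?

0

The segment lies entirely outside S1 and never meets its boundary.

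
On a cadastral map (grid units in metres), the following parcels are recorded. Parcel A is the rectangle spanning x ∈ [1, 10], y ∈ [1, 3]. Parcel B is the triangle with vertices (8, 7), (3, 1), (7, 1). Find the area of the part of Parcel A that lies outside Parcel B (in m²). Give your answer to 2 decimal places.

11.33

|Parcel A| = 18, |Parcel A∩Parcel B| = 6.6667.
|Parcel A ∖ Parcel B| = |Parcel A| − |Parcel A∩Parcel B| = 18 − 6.6667 = 11.33.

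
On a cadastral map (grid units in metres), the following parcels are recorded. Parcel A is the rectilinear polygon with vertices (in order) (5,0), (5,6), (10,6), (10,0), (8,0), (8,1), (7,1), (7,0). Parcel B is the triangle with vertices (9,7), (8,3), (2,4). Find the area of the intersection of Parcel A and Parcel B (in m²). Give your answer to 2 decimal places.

8.78

The intersection is the polygon with vertices (5,5.286), (6.667,6), (8.75,6), (8,3), (5,3.5).
By the shoelace formula its area is 8.78.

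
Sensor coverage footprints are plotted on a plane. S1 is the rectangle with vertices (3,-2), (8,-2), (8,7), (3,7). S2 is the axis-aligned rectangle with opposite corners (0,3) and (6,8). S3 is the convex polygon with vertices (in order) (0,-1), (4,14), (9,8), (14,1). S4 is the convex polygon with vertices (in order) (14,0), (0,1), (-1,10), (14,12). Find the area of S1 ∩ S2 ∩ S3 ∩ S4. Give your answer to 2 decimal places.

12.00

The intersection is the polygon with vertices (6,3), (3,3), (3,7), (6,7).
By the shoelace formula its area is 12.00.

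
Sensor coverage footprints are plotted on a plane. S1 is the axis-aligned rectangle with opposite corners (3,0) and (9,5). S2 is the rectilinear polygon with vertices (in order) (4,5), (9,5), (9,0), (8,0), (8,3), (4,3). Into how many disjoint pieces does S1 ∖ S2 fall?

1

S1 ∖ S2 is a single connected region.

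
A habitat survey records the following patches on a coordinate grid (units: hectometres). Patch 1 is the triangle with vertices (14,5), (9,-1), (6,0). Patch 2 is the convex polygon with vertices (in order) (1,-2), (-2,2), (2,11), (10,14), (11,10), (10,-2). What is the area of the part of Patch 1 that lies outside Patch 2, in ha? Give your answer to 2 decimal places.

3.93

|Patch 1| = 11.5, |Patch 1∩Patch 2| = 7.566.
|Patch 1 ∖ Patch 2| = |Patch 1| − |Patch 1∩Patch 2| = 11.5 − 7.566 = 3.93.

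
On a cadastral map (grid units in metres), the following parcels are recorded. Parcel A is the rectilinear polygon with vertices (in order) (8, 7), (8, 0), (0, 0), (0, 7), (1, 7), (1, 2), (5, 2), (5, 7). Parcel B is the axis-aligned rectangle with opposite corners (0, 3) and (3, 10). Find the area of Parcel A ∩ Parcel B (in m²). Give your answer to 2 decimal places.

4.00

The intersection is the polygon with vertices (0,7), (1,7), (1,3), (0,3).
By the shoelace formula its area is 4.00.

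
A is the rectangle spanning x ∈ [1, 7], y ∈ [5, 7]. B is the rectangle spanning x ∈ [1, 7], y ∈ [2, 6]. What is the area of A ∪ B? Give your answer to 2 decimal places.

By inclusion–exclusion:
Individual areas: |A| = 12, |B| = 24.
|A∩B|: x∈[1,7], y∈[5,6] → 6·1 = 6.
|A ∪ B| = 36 − 6 = 30.00.

30.00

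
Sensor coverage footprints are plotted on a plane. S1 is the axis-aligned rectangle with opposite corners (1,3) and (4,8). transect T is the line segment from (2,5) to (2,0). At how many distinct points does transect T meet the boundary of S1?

The segment meets the boundary at (2,3).

1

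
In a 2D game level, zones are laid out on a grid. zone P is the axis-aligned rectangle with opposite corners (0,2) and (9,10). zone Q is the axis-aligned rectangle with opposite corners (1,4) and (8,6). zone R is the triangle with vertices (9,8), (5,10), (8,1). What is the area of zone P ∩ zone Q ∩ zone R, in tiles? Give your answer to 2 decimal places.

The intersection is the polygon with vertices (8,6), (8,4), (7,4), (6.333,6).
By the shoelace formula its area is 2.67.

2.67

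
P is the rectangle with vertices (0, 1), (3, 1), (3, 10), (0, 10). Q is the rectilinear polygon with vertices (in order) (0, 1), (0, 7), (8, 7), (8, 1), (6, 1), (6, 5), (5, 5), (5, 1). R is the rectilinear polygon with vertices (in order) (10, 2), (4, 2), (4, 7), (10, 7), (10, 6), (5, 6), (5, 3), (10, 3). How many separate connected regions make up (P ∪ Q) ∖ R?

(P ∪ Q) ∖ R splits into 3 disjoint pieces (area 34, area 7, area 2).

3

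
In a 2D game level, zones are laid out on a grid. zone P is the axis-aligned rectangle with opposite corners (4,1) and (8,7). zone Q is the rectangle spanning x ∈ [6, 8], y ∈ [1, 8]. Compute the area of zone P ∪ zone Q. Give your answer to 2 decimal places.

By inclusion–exclusion:
Individual areas: |zone P| = 24, |zone Q| = 14.
|zone P∩zone Q|: x∈[6,8], y∈[1,7] → 2·6 = 12.
|zone P ∪ zone Q| = 38 − 12 = 26.00.

26.00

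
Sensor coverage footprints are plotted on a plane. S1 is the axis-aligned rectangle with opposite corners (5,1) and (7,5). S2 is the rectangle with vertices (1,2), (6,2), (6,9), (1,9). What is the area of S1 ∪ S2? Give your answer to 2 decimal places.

40.00

By inclusion–exclusion:
Individual areas: |S1| = 8, |S2| = 35.
|S1∩S2|: x∈[5,6], y∈[2,5] → 1·3 = 3.
|S1 ∪ S2| = 43 − 3 = 40.00.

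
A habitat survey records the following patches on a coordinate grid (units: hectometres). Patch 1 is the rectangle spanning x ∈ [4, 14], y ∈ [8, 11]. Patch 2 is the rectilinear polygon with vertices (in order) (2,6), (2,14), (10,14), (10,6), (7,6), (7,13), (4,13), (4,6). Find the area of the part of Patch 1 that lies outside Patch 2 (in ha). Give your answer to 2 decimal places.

21.00

|Patch 1| = 30, |Patch 1∩Patch 2| = 9.
|Patch 1 ∖ Patch 2| = |Patch 1| − |Patch 1∩Patch 2| = 30 − 9 = 21.00.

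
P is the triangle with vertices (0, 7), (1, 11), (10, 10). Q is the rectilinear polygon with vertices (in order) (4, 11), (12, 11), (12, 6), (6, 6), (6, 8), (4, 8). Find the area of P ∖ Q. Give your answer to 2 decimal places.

|P| = 18.5, |P∩Q| = 7.4.
|P ∖ Q| = |P| − |P∩Q| = 18.5 − 7.4 = 11.10.

11.10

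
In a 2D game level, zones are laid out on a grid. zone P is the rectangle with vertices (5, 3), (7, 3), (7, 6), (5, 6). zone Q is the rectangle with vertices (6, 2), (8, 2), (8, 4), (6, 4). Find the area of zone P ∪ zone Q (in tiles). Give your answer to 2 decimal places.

By inclusion–exclusion:
Individual areas: |zone P| = 6, |zone Q| = 4.
|zone P∩zone Q|: x∈[6,7], y∈[3,4] → 1·1 = 1.
|zone P ∪ zone Q| = 10 − 1 = 9.00.

9.00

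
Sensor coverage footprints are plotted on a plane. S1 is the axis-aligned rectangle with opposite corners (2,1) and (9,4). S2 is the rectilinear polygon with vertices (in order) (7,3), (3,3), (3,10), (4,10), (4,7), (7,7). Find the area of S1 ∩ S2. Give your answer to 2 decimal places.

The intersection is the polygon with vertices (7,4), (7,3), (3,3), (3,4).
By the shoelace formula its area is 4.00.

4.00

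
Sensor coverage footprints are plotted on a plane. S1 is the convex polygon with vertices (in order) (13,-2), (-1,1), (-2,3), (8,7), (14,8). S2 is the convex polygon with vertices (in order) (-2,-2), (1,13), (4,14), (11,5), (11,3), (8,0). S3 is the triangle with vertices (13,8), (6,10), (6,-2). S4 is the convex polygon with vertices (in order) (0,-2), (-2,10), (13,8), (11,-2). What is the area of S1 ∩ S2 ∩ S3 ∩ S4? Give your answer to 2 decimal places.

23.90

The intersection is the polygon with vertices (9.279,7.213), (10.947,5.068), (7.302,-0.14), (6,-0.4), (6,6.2), (8,7).
By the shoelace formula its area is 23.90.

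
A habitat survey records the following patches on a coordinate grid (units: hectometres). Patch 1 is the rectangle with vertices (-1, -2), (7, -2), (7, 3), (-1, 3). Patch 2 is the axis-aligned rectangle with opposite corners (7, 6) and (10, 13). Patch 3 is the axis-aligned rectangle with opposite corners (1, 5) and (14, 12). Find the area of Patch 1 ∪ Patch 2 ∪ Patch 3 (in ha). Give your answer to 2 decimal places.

By inclusion–exclusion:
Individual areas: |Patch 1| = 40, |Patch 2| = 21, |Patch 3| = 91.
|Patch 1∩Patch 2| = 0 (no overlap).
|Patch 1∩Patch 3| = 0 (no overlap).
|Patch 2∩Patch 3|: x∈[7,10], y∈[6,12] → 3·6 = 18.
|Patch 1∩Patch 2∩Patch 3| = 0.
|Patch 1 ∪ Patch 2 ∪ Patch 3| = 152 − 18 + 0 = 134.00.

134.00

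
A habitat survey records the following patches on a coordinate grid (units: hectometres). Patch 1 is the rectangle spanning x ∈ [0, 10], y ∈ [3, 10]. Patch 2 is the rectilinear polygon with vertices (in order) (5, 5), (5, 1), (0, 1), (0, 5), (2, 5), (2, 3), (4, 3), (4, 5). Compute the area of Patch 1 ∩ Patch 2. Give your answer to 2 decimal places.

6.00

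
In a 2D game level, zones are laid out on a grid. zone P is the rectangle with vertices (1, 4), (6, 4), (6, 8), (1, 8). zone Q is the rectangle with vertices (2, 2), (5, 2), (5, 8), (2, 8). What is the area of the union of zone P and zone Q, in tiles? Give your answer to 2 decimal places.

By inclusion–exclusion:
Individual areas: |zone P| = 20, |zone Q| = 18.
|zone P∩zone Q|: x∈[2,5], y∈[4,8] → 3·4 = 12.
|zone P ∪ zone Q| = 38 − 12 = 26.00.

26.00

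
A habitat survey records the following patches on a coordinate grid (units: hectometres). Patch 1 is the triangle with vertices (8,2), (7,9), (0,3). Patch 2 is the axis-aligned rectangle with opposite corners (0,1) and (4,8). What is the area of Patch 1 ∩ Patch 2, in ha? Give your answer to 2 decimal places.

7.86

The intersection is the polygon with vertices (4,6.429), (4,2.5), (0,3).
By the shoelace formula its area is 7.86.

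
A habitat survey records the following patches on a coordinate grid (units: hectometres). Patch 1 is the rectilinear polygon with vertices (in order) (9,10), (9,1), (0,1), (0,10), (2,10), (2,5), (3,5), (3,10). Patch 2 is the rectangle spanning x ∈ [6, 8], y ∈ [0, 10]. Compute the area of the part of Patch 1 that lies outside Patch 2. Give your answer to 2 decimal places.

|Patch 1| = 76, |Patch 1∩Patch 2| = 18.
|Patch 1 ∖ Patch 2| = |Patch 1| − |Patch 1∩Patch 2| = 76 − 18 = 58.00.

58.00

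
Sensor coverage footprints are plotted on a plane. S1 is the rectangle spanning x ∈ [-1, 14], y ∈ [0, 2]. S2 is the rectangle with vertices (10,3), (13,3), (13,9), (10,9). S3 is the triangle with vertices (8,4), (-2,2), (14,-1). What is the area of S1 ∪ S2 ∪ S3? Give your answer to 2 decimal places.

62.56

By inclusion–exclusion:
Individual areas: |S1| = 30, |S2| = 18, |S3| = 31.
|S1∩S2| = 0 (no overlap).
|S1∩S3| = 16.4396.
|S2∩S3| = 0.
|S1∩S2∩S3| = 0.
|S1 ∪ S2 ∪ S3| = 79 − 16.4396 + 0 = 62.56.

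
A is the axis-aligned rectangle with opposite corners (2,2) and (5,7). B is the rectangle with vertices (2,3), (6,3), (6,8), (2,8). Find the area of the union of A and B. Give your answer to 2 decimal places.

By inclusion–exclusion:
Individual areas: |A| = 15, |B| = 20.
|A∩B|: x∈[2,5], y∈[3,7] → 3·4 = 12.
|A ∪ B| = 35 − 12 = 23.00.

23.00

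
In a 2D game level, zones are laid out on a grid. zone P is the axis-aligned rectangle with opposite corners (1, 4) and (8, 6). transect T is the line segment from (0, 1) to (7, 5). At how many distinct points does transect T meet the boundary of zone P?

1

The segment meets the boundary at (5.25,4).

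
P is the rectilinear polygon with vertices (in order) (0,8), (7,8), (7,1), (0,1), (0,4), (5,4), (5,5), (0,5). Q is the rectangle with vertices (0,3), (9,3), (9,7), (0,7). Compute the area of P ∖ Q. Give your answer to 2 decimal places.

|P| = 44, |P∩Q| = 23.
|P ∖ Q| = |P| − |P∩Q| = 44 − 23 = 21.00.

21.00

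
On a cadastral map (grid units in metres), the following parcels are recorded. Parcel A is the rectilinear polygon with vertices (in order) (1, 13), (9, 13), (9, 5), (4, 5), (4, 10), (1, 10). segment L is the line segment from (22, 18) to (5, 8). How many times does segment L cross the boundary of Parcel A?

1

The segment meets the boundary at (9,10.353).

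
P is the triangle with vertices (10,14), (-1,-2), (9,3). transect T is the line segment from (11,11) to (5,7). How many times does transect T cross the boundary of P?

The segment meets the boundary at (5.346,7.231), (9.645,10.097).

2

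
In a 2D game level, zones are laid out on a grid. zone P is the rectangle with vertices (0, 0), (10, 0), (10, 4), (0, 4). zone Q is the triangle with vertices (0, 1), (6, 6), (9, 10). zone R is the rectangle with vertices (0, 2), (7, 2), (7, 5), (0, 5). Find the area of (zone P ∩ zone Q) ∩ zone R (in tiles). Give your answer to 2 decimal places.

0.80

The region (zone P ∩ zone Q) ∩ zone R is the polygon with vertices (1.2,2), (1,2), (3,4), (3.6,4).
By the shoelace formula its area is 0.80.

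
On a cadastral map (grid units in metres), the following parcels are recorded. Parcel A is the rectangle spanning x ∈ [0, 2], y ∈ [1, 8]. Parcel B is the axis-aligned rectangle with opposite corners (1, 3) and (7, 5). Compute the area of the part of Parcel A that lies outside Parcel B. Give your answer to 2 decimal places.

12.00

|Parcel A∩Parcel B|: x∈[1,2], y∈[3,5] → 1·2 = 2.
|Parcel A| = 14.
|Parcel A ∖ Parcel B| = |Parcel A| − |Parcel A∩Parcel B| = 14 − 2 = 12.00.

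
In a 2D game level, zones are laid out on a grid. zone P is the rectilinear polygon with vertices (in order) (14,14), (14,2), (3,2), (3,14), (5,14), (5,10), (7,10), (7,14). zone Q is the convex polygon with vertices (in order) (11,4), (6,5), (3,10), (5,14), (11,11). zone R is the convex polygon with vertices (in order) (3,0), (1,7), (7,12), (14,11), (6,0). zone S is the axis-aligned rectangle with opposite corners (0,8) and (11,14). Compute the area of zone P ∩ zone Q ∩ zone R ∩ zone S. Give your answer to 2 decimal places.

20.76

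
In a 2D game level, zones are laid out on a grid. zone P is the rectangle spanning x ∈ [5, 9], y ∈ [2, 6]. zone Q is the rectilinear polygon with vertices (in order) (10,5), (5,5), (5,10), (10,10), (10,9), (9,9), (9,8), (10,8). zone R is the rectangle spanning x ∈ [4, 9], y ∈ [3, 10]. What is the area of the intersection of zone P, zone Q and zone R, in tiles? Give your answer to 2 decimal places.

The intersection is the polygon with vertices (9,5), (5,5), (5,6), (9,6).
By the shoelace formula its area is 4.00.

4.00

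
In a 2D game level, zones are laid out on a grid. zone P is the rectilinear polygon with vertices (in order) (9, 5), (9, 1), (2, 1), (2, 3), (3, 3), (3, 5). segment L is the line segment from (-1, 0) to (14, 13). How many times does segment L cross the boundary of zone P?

The segment meets the boundary at (4.769,5), (3,3.467), (2.462,3), (2,2.6).

4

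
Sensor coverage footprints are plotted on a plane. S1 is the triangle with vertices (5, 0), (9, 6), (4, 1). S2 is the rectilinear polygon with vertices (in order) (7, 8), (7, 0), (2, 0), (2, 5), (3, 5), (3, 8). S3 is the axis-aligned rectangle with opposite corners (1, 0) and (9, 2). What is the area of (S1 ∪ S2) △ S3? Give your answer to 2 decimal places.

|S1 ∪ S2| = 38.
|(S1 ∪ S2) ∩ S3| = 10.
|(S1 ∪ S2) △ S3| = 38 + 16 − 20 = 34.00.

34.00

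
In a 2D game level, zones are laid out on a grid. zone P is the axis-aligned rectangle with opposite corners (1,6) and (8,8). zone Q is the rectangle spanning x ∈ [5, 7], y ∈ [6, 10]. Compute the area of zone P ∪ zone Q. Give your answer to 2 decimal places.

By inclusion–exclusion:
Individual areas: |zone P| = 14, |zone Q| = 8.
|zone P∩zone Q|: x∈[5,7], y∈[6,8] → 2·2 = 4.
|zone P ∪ zone Q| = 22 − 4 = 18.00.

18.00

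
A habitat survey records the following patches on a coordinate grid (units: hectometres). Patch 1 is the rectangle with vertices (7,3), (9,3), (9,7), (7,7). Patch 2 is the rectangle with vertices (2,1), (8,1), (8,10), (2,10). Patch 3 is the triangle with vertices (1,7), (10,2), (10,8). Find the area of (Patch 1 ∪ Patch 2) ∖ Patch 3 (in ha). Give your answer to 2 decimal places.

38.01

|Patch 1 ∪ Patch 2| = 58.
|(Patch 1 ∪ Patch 2) ∩ Patch 3| = 19.9889.
|(Patch 1 ∪ Patch 2) ∖ Patch 3| = 58 − 19.9889 = 38.01.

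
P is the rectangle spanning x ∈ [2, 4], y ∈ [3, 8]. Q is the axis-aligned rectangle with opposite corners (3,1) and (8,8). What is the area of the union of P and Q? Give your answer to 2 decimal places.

By inclusion–exclusion:
Individual areas: |P| = 10, |Q| = 35.
|P∩Q|: x∈[3,4], y∈[3,8] → 1·5 = 5.
|P ∪ Q| = 45 − 5 = 40.00.

40.00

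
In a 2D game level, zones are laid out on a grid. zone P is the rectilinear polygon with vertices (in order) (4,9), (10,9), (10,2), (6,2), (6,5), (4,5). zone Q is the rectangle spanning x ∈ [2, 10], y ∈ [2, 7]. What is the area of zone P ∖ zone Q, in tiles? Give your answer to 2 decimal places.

12.00

|zone P| = 36, |zone P∩zone Q| = 24.
|zone P ∖ zone Q| = |zone P| − |zone P∩zone Q| = 36 − 24 = 12.00.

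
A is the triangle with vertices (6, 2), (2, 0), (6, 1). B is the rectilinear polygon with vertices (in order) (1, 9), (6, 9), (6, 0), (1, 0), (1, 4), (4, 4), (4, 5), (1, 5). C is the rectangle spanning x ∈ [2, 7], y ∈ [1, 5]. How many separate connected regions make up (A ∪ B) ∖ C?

2

(A ∪ B) ∖ C splits into 2 disjoint pieces (area 8, area 20).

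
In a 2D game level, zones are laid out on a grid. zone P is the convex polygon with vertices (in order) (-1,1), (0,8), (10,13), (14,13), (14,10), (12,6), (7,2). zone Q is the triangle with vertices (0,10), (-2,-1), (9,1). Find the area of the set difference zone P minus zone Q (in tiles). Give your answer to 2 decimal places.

|zone P| = 113.5, |zone P∩zone Q| = 36.9444.
|zone P ∖ zone Q| = |zone P| − |zone P∩zone Q| = 113.5 − 36.9444 = 76.56.

76.56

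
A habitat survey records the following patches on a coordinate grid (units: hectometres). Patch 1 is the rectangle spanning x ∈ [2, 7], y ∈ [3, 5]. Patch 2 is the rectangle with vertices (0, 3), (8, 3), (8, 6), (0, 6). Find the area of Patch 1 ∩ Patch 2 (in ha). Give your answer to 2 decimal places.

|Patch 1∩Patch 2|: x∈[2,7], y∈[3,5] → 5·2 = 10.

10.00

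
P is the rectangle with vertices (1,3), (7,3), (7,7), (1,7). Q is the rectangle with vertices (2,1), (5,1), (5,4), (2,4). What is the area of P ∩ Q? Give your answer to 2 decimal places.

|P∩Q|: x∈[2,5], y∈[3,4] → 3·1 = 3.

3.00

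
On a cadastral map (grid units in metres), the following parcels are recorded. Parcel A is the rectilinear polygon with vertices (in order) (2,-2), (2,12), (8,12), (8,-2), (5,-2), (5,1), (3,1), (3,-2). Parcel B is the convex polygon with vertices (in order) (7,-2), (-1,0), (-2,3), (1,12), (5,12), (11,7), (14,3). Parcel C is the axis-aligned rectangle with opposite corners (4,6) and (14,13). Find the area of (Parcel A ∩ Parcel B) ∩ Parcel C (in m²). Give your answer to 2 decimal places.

20.25

The region (Parcel A ∩ Parcel B) ∩ Parcel C is the polygon with vertices (5,12), (8,9.5), (8,6), (4,6), (4,12).
By the shoelace formula its area is 20.25.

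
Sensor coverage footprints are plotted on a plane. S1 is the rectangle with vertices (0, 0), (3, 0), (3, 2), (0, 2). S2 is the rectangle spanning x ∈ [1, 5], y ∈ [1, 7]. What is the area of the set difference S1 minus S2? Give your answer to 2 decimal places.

4.00

|S1∩S2|: x∈[1,3], y∈[1,2] → 2·1 = 2.
|S1| = 6.
|S1 ∖ S2| = |S1| − |S1∩S2| = 6 − 2 = 4.00.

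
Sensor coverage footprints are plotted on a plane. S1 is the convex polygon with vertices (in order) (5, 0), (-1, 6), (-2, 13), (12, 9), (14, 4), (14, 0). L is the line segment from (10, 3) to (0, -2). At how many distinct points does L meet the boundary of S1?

1

The segment meets the boundary at (4.667,0.333).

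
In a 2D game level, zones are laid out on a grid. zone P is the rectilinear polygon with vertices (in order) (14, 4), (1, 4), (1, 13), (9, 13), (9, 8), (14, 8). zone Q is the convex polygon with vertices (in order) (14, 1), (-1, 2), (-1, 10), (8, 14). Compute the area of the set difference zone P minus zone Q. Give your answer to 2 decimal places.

14.56

|zone P| = 92, |zone P∩zone Q| = 77.4412.
|zone P ∖ zone Q| = |zone P| − |zone P∩zone Q| = 92 − 77.4412 = 14.56.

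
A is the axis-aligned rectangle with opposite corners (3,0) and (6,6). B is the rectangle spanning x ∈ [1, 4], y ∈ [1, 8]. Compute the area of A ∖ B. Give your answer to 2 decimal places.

13.00

|A∩B|: x∈[3,4], y∈[1,6] → 1·5 = 5.
|A| = 18.
|A ∖ B| = |A| − |A∩B| = 18 − 5 = 13.00.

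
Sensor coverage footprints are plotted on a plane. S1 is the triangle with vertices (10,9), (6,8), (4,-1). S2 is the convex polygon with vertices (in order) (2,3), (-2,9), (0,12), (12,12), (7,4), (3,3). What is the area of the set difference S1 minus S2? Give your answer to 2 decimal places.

|S1| = 17, |S1∩S2| = 12.75.
|S1 ∖ S2| = |S1| − |S1∩S2| = 17 − 12.75 = 4.25.

4.25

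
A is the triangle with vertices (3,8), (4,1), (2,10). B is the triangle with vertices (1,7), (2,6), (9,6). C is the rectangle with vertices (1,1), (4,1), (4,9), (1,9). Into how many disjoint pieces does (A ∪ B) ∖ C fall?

2

(A ∪ B) ∖ C splits into 2 disjoint pieces (area 1.5625, area 0.1389).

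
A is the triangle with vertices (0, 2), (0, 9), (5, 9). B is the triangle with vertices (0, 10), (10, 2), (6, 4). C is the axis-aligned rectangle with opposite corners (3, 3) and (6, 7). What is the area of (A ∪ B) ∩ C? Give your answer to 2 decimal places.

2.61

The region (A ∪ B) ∩ C is the polygon with vertices (6,5.2), (6,4), (3.333,6.667), (3,6.2), (3,7), (3.75,7).
By the shoelace formula its area is 2.61.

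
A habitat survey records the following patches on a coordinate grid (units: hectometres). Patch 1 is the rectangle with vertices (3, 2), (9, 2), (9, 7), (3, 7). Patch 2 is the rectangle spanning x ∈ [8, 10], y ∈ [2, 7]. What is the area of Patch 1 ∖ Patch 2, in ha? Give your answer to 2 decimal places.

|Patch 1∩Patch 2|: x∈[8,9], y∈[2,7] → 1·5 = 5.
|Patch 1| = 30.
|Patch 1 ∖ Patch 2| = |Patch 1| − |Patch 1∩Patch 2| = 30 − 5 = 25.00.

25.00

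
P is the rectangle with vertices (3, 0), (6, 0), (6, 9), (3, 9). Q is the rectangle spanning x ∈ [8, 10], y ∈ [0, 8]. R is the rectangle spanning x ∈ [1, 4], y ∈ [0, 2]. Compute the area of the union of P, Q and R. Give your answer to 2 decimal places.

By inclusion–exclusion:
Individual areas: |P| = 27, |Q| = 16, |R| = 6.
|P∩Q| = 0 (no overlap).
|P∩R|: x∈[3,4], y∈[0,2] → 1·2 = 2.
|Q∩R| = 0 (no overlap).
|P∩Q∩R| = 0.
|P ∪ Q ∪ R| = 49 − 2 + 0 = 47.00.

47.00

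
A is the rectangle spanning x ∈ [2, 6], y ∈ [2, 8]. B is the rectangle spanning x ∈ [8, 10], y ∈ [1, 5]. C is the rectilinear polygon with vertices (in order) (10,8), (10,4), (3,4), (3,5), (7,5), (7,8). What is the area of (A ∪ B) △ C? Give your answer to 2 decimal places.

|A ∪ B| = 32.
|(A ∪ B) ∩ C| = 5.
|(A ∪ B) △ C| = 32 + 16 − 10 = 38.00.

38.00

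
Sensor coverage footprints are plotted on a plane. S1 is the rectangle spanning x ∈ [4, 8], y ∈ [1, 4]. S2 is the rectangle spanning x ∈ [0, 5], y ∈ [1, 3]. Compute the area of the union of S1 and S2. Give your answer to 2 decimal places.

20.00

By inclusion–exclusion:
Individual areas: |S1| = 12, |S2| = 10.
|S1∩S2|: x∈[4,5], y∈[1,3] → 1·2 = 2.
|S1 ∪ S2| = 22 − 2 = 20.00.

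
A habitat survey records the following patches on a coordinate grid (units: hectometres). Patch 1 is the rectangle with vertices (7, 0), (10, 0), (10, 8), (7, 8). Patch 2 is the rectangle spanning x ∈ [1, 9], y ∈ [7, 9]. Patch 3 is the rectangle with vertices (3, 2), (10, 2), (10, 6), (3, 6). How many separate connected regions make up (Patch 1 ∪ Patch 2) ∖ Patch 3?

2

(Patch 1 ∪ Patch 2) ∖ Patch 3 splits into 2 disjoint pieces (area 20, area 6).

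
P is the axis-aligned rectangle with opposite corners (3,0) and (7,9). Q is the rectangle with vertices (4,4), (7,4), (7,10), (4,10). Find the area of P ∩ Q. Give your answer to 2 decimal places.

15.00

|P∩Q|: x∈[4,7], y∈[4,9] → 3·5 = 15.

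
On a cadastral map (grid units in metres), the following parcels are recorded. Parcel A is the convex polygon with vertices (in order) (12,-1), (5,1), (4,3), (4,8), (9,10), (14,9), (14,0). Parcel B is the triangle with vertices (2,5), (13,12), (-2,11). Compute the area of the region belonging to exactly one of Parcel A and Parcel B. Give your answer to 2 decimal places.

|Parcel A| = 91.5, |Parcel B| = 47, |Parcel A∩Parcel B| = 5.8597.
|Parcel A △ Parcel B| = |Parcel A| + |Parcel B| − 2·|Parcel A∩Parcel B| = 91.5 + 47 − 11.7194 = 126.78.

126.78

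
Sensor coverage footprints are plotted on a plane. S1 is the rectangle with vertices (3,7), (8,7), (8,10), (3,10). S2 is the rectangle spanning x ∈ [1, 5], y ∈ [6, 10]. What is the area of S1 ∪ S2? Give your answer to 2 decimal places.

By inclusion–exclusion:
Individual areas: |S1| = 15, |S2| = 16.
|S1∩S2|: x∈[3,5], y∈[7,10] → 2·3 = 6.
|S1 ∪ S2| = 31 − 6 = 25.00.

25.00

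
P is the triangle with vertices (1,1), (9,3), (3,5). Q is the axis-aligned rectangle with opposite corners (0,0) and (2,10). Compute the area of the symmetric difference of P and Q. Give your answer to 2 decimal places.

|P| = 14, |Q| = 20, |P∩Q| = 0.875.
|P △ Q| = |P| + |Q| − 2·|P∩Q| = 14 + 20 − 1.75 = 32.25.

32.25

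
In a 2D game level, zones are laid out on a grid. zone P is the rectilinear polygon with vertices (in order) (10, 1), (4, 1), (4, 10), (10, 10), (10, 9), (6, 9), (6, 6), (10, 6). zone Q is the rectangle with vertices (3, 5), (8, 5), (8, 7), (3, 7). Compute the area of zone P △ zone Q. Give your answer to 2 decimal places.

40.00

|zone P| = 42, |zone Q| = 10, |zone P∩zone Q| = 6.
|zone P △ zone Q| = |zone P| + |zone Q| − 2·|zone P∩zone Q| = 42 + 10 − 12 = 40.00.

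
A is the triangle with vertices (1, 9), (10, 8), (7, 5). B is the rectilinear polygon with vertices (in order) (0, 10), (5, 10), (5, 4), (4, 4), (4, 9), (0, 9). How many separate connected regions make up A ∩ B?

1

A ∩ B is a single connected region.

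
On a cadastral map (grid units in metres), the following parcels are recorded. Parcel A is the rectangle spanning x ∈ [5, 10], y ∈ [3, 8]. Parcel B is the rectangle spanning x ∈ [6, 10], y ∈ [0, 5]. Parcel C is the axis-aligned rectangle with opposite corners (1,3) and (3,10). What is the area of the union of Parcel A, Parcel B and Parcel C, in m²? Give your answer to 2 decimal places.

By inclusion–exclusion:
Individual areas: |Parcel A| = 25, |Parcel B| = 20, |Parcel C| = 14.
|Parcel A∩Parcel B|: x∈[6,10], y∈[3,5] → 4·2 = 8.
|Parcel A∩Parcel C| = 0 (no overlap).
|Parcel B∩Parcel C| = 0 (no overlap).
|Parcel A∩Parcel B∩Parcel C| = 0.
|Parcel A ∪ Parcel B ∪ Parcel C| = 59 − 8 + 0 = 51.00.

51.00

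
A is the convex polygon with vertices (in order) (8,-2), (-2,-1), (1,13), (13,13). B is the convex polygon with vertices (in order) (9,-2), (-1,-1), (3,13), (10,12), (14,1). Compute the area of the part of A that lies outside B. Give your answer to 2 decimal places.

|A| = 161.5, |A∩B| = 128.1136.
|A ∖ B| = |A| − |A∩B| = 161.5 − 128.1136 = 33.39.

33.39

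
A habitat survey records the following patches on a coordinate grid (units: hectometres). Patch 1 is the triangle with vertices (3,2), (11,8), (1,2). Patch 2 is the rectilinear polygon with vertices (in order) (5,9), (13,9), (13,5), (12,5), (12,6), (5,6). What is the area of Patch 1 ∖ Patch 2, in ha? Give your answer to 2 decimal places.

5.33

|Patch 1| = 6, |Patch 1∩Patch 2| = 0.6667.
|Patch 1 ∖ Patch 2| = |Patch 1| − |Patch 1∩Patch 2| = 6 − 0.6667 = 5.33.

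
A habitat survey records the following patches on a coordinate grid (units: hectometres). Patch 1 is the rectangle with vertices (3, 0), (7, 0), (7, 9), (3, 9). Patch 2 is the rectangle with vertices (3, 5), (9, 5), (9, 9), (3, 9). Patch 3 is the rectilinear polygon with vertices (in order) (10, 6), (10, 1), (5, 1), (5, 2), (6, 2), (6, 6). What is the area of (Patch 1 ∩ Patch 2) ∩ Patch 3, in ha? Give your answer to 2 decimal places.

The region (Patch 1 ∩ Patch 2) ∩ Patch 3 is the polygon with vertices (6,5), (6,6), (7,6), (7,5).
By the shoelace formula its area is 1.00.

1.00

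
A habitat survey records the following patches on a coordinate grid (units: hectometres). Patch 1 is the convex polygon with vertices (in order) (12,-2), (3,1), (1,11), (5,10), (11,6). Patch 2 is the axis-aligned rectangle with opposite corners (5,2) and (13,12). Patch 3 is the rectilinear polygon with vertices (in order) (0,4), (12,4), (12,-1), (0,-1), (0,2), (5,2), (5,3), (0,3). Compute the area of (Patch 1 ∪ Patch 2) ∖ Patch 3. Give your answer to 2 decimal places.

|Patch 1 ∪ Patch 2| = 127.5.
|(Patch 1 ∪ Patch 2) ∩ Patch 3| = 36.6625.
|(Patch 1 ∪ Patch 2) ∖ Patch 3| = 127.5 − 36.6625 = 90.84.

90.84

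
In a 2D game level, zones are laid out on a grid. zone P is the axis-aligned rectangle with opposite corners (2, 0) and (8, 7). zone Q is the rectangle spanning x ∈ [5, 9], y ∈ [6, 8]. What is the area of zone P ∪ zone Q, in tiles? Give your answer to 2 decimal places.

By inclusion–exclusion:
Individual areas: |zone P| = 42, |zone Q| = 8.
|zone P∩zone Q|: x∈[5,8], y∈[6,7] → 3·1 = 3.
|zone P ∪ zone Q| = 50 − 3 = 47.00.

47.00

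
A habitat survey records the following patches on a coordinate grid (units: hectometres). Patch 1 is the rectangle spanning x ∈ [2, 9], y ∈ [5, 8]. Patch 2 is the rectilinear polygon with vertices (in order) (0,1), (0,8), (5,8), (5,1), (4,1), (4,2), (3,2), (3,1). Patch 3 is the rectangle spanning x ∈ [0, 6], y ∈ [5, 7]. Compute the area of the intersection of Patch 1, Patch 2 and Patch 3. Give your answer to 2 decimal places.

6.00

The intersection is the polygon with vertices (5,5), (2,5), (2,7), (5,7).
By the shoelace formula its area is 6.00.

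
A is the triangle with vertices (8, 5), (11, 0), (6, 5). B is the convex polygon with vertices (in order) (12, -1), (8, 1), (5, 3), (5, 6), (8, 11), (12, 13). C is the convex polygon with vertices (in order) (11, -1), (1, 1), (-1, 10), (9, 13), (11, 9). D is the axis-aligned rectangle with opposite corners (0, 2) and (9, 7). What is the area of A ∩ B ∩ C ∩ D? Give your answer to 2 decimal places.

3.67

The intersection is the polygon with vertices (8,5), (9,3.333), (9,2), (6,5).
By the shoelace formula its area is 3.67.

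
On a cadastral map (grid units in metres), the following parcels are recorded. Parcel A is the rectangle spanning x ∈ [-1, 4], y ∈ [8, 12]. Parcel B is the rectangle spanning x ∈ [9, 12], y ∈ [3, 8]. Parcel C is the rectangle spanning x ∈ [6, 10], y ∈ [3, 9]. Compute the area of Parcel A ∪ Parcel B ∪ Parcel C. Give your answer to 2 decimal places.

By inclusion–exclusion:
Individual areas: |Parcel A| = 20, |Parcel B| = 15, |Parcel C| = 24.
|Parcel A∩Parcel B| = 0 (no overlap).
|Parcel A∩Parcel C| = 0 (no overlap).
|Parcel B∩Parcel C|: x∈[9,10], y∈[3,8] → 1·5 = 5.
|Parcel A∩Parcel B∩Parcel C| = 0.
|Parcel A ∪ Parcel B ∪ Parcel C| = 59 − 5 + 0 = 54.00.

54.00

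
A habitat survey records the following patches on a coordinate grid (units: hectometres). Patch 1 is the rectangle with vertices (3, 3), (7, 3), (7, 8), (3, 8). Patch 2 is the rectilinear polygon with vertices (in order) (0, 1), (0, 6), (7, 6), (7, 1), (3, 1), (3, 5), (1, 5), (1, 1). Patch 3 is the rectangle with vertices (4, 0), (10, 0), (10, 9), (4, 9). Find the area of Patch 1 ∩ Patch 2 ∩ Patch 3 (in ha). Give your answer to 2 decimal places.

9.00

The intersection is the polygon with vertices (4,3), (4,6), (7,6), (7,3).
By the shoelace formula its area is 9.00.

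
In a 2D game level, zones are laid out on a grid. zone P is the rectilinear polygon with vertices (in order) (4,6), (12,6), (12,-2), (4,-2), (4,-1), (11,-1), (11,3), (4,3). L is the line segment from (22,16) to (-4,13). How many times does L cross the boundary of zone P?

0

The segment lies entirely outside zone P and never meets its boundary.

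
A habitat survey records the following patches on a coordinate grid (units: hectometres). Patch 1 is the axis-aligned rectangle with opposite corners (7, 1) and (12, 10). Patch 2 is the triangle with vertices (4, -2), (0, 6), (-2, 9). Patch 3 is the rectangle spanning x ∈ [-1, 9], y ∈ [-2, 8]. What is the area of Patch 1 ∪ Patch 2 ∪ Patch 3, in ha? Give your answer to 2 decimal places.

131.17

By inclusion–exclusion:
Individual areas: |Patch 1| = 45, |Patch 2| = 2, |Patch 3| = 100.
|Patch 1∩Patch 2| = 0.
|Patch 1∩Patch 3|: x∈[7,9], y∈[1,8] → 2·7 = 14.
|Patch 2∩Patch 3| = 1.8333.
|Patch 1∩Patch 2∩Patch 3| = 0.
|Patch 1 ∪ Patch 2 ∪ Patch 3| = 147 − 15.8333 + 0 = 131.17.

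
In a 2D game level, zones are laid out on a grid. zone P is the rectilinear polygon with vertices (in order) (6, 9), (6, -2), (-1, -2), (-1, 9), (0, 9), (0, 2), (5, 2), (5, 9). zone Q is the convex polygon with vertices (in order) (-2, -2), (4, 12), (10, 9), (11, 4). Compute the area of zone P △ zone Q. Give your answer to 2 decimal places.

|zone P| = 42, |zone Q| = 86.5, |zone P∩zone Q| = 19.9615.
|zone P △ zone Q| = |zone P| + |zone Q| − 2·|zone P∩zone Q| = 42 + 86.5 − 39.9231 = 88.58.

88.58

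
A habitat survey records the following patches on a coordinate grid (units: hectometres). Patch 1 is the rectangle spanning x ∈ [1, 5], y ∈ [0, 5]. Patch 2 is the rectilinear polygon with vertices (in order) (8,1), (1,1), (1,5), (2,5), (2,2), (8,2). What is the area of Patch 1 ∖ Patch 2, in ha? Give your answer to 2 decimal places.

13.00

|Patch 1| = 20, |Patch 1∩Patch 2| = 7.
|Patch 1 ∖ Patch 2| = |Patch 1| − |Patch 1∩Patch 2| = 20 − 7 = 13.00.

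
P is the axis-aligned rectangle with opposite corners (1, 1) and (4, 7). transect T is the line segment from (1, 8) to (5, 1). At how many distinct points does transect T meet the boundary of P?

2

The segment meets the boundary at (4,2.75), (1.571,7).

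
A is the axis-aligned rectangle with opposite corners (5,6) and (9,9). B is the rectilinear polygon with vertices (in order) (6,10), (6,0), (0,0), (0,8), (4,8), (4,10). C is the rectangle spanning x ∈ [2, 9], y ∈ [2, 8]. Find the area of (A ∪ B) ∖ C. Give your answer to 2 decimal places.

31.00

|A ∪ B| = 61.
|(A ∪ B) ∩ C| = 30.
|(A ∪ B) ∖ C| = 61 − 30 = 31.00.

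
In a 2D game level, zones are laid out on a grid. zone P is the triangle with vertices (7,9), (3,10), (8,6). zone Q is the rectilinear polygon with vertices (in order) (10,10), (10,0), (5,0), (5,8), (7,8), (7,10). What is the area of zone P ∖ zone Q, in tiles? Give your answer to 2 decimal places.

3.50

|zone P| = 5.5, |zone P∩zone Q| = 2.
|zone P ∖ zone Q| = |zone P| − |zone P∩zone Q| = 5.5 − 2 = 3.50.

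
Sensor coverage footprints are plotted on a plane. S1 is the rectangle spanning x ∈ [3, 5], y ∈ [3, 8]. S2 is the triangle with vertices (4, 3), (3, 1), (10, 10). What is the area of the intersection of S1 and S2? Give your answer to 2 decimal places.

The intersection is the polygon with vertices (5,3.571), (4.556,3), (4,3), (5,4.167).
By the shoelace formula its area is 0.46.

0.46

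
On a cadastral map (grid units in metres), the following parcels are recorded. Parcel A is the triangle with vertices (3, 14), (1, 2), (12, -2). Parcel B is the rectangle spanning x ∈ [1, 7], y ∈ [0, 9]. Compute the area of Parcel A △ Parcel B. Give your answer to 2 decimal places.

37.67

|Parcel A| = 70, |Parcel B| = 54, |Parcel A∩Parcel B| = 43.1632.
|Parcel A △ Parcel B| = |Parcel A| + |Parcel B| − 2·|Parcel A∩Parcel B| = 70 + 54 − 86.3264 = 37.67.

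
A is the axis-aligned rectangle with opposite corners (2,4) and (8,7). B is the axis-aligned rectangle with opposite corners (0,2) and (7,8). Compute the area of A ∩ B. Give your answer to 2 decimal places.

|A∩B|: x∈[2,7], y∈[4,7] → 5·3 = 15.

15.00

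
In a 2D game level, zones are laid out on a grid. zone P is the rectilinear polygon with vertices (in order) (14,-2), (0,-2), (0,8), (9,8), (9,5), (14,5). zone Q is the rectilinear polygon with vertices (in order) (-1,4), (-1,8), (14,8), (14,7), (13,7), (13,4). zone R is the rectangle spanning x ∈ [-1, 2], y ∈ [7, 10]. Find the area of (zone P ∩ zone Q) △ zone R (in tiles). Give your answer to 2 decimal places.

45.00

|zone P ∩ zone Q| = 40.
|(zone P ∩ zone Q) ∩ zone R| = 2.
|(zone P ∩ zone Q) △ zone R| = 40 + 9 − 4 = 45.00.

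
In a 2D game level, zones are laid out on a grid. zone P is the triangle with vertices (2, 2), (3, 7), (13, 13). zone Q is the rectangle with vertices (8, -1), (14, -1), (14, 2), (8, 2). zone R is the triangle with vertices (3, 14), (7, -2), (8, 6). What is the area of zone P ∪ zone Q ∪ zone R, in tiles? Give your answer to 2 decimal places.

By inclusion–exclusion:
Individual areas: |zone P| = 22, |zone Q| = 18, |zone R| = 24.
|zone P∩zone Q| = 0.
|zone P∩zone R| = 5.359.
|zone Q∩zone R| = 0.
|zone P∩zone Q∩zone R| = 0.
|zone P ∪ zone Q ∪ zone R| = 64 − 5.359 + 0 = 58.64.

58.64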